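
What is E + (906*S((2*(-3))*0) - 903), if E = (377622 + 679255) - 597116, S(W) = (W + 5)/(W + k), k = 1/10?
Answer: 504158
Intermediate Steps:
k = ⅒ ≈ 0.10000
S(W) = (5 + W)/(⅒ + W) (S(W) = (W + 5)/(W + ⅒) = (5 + W)/(⅒ + W))
E = 459761 (E = 1056877 - 597116 = 459761)
E + (906*S((2*(-3))*0) - 903) = 459761 + (906*(10*(5 + (2*(-3))*0)/(1 + 10*((2*(-3))*0))) - 903) = 459761 + (906*(10*(5 - 6*0)/(1 + 10*(-6*0))) - 903) = 459761 + (906*(10*(5 + 0)/(1 + 10*0)) - 903) = 459761 + (906*(10*5/(1 + 0)) - 903) = 459761 + (906*(10*5/1) - 903) = 459761 + (906*(10*1*5) - 903) = 459761 + (906*50 - 903) = 459761 + (45300 - 903) = 459761 + 44397 = 504158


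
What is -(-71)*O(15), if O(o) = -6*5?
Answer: -2130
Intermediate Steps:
O(o) = -30
-(-71)*O(15) = -(-71)*(-30) = -71*30 = -2130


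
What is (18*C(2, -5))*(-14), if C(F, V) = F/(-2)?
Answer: 252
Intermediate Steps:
C(F, V) = -F/2 (C(F, V) = F*(-½) = -F/2)
(18*C(2, -5))*(-14) = (18*(-½*2))*(-14) = (18*(-1))*(-14) = -18*(-14) = 252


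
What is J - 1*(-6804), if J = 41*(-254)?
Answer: -3610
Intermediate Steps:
J = -10414
J - 1*(-6804) = -10414 - 1*(-6804) = -10414 + 6804 = -3610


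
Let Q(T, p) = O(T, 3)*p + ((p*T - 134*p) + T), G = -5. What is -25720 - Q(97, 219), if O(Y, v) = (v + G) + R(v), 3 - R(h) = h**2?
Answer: -15962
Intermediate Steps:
R(h) = 3 - h**2
O(Y, v) = -2 + v - v**2 (O(Y, v) = (v - 5) + (3 - v**2) = (-5 + v) + (3 - v**2) = -2 + v - v**2)
Q(T, p) = T - 142*p + T*p (Q(T, p) = (-2 + 3 - 1*3**2)*p + ((p*T - 134*p) + T) = (-2 + 3 - 1*9)*p + ((T*p - 134*p) + T) = (-2 + 3 - 9)*p + ((-134*p + T*p) + T) = -8*p + (T - 134*p + T*p) = T - 142*p + T*p)
-25720 - Q(97, 219) = -25720 - (97 - 142*219 + 97*219) = -25720 - (97 - 31098 + 21243) = -25720 - 1*(-9758) = -25720 + 9758 = -15962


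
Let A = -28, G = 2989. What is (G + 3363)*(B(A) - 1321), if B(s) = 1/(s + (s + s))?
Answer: -176212420/21 ≈ -8.3911e+6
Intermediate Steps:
B(s) = 1/(3*s) (B(s) = 1/(s + 2*s) = 1/(3*s))
(G + 3363)*(B(A) - 1321) = (2989 + 3363)*((⅓)/(-28) - 1321) = 6352*((⅓)*(-1/28) - 1321) = 6352*(-1/84 - 1321) = 6352*(-110965/84) = -176212420/21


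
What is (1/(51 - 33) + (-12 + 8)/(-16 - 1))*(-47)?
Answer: -4183/306 ≈ -13.670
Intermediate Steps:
(1/(51 - 33) + (-12 + 8)/(-16 - 1))*(-47) = (1/18 - 4/(-17))*(-47) = (1/18 - 4*(-1/17))*(-47) = (1/18 + 4/17)*(-47) = (89/306)*(-47) = -4183/306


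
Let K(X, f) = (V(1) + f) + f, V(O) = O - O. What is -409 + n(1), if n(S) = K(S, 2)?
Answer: -405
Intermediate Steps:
V(O) = 0
K(X, f) = 2*f (K(X, f) = (0 + f) + f = f + f = 2*f)
n(S) = 4 (n(S) = 2*2 = 4)
-409 + n(1) = -409 + 4 = -405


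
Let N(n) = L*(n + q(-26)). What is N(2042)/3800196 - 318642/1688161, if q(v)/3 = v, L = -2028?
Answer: -661236150962/534611889963 ≈ -1.2369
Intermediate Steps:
q(v) = 3*v
N(n) = 158184 - 2028*n (N(n) = -2028*(n + 3*(-26)) = -2028*(n - 78) = -2028*(-78 + n) = 158184 - 2028*n)
N(2042)/3800196 - 318642/1688161 = (158184 - 2028*2042)/3800196 - 318642/1688161 = (158184 - 4141176)*(1/3800196) - 318642*1/1688161 = -3982992*1/3800196 - 318642/1688161 = -331916/316683 - 318642/1688161 = -661236150962/534611889963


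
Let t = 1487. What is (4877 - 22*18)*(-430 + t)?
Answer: 4736417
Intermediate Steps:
(4877 - 22*18)*(-430 + t) = (4877 - 22*18)*(-430 + 1487) = (4877 - 396)*1057 = 4481*1057 = 4736417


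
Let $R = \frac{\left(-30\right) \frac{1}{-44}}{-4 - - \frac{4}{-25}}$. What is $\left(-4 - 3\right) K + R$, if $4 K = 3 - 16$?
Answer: $\frac{51677}{2288} \approx 22.586$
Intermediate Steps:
$K = - \frac{13}{4}$ ($K = \frac{3 - 16}{4} = \frac{1}{4} \left(-13\right) = - \frac{13}{4} \approx -3.25$)
$R = - \frac{375}{2288}$ ($R = \frac{\left(-30\right) \left(- \frac{1}{44}\right)}{-4 - \left(-4\right) \left(- \frac{1}{25}\right)} = \frac{15}{22 \left(-4 - \frac{4}{25}\right)} = \frac{15}{22 \left(- \frac{104}{25}\right)} = \frac{15}{22} \left(- \frac{25}{104}\right) = - \frac{375}{2288} \approx -0.1639$)
$\left(-4 - 3\right) K + R = \left(-4 - 3\right) \left(- \frac{13}{4}\right) - \frac{375}{2288} = \left(-7\right) \left(- \frac{13}{4}\right) - \frac{375}{2288} = \frac{91}{4} - \frac{375}{2288} = \frac{51677}{2288}$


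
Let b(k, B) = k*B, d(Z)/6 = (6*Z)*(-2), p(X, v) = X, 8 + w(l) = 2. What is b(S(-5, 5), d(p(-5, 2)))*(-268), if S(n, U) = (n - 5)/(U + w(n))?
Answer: -964800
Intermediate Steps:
w(l) = -6 (w(l) = -8 + 2 = -6)
S(n, U) = (-5 + n)/(-6 + U) (S(n, U) = (n - 5)/(U - 6) = (-5 + n)/(-6 + U))
d(Z) = -72*Z (d(Z) = 6*((6*Z)*(-2)) = 6*(-12*Z) = -72*Z)
b(k, B) = B*k
b(S(-5, 5), d(p(-5, 2)))*(-268) = ((-72*(-5))*((-5 - 5)/(-6 + 5)))*(-268) = (360*(-10/(-1)))*(-268) = (360*(-1*(-10)))*(-268) = (360*10)*(-268) = 3600*(-268) = -964800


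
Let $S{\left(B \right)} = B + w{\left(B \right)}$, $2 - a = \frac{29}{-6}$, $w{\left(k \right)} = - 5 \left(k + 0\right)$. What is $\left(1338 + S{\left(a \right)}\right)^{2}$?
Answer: $\frac{15460624}{9} \approx 1.7178 \cdot 10^{6}$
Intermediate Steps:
$w{\left(k \right)} = - 5 k$
$a = \frac{41}{6}$ ($a = 2 - \frac{29}{-6} = 2 - 29 \left(- \frac{1}{6}\right) = 2 - - \frac{29}{6} = 2 + \frac{29}{6} = \frac{41}{6} \approx 6.8333$)
$S{\left(B \right)} = - 4 B$ ($S{\left(B \right)} = B - 5 B = - 4 B$)
$\left(1338 + S{\left(a \right)}\right)^{2} = \left(1338 - \frac{82}{3}\right)^{2} = \left(\frac{3932}{3}\right)^{2} = \frac{15460624}{9}$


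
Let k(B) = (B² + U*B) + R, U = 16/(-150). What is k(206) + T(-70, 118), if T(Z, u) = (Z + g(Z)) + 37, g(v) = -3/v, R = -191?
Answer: 44299573/1050 ≈ 42190.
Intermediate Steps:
U = -8/75 (U = 16*(-1/150) = -8/75 ≈ -0.10667)
k(B) = -191 + B² - 8*B/75 (k(B) = (B² - 8*B/75) - 191 = -191 + B² - 8*B/75)
T(Z, u) = 37 + Z - 3/Z (T(Z, u) = (Z - 3/Z) + 37 = 37 + Z - 3/Z)
k(206) + T(-70, 118) = (-191 + 206² - 8/75*206) + (37 - 70 - 3/(-70)) = (-191 + 42436 - 1648/75) + (37 - 70 - 3*(-1/70)) = 3166727/75 + (37 - 70 + 3/70) = 3166727/75 - 2307/70 = 44299573/1050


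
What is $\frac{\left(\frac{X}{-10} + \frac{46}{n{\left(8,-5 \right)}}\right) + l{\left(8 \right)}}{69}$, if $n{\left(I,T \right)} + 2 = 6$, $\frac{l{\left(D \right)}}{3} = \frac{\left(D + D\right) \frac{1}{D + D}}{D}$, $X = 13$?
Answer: $\frac{141}{920} \approx 0.15326$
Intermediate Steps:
$l{\left(D \right)} = \frac{3}{D}$ ($l{\left(D \right)} = 3 \frac{\left(D + D\right) \frac{1}{D + D}}{D} = 3 \frac{2 D \frac{1}{2 D}}{D} = 3 \cdot 1 \frac{1}{D} = \frac{3}{D}$)
$n{\left(I,T \right)} = 4$ ($n{\left(I,T \right)} = -2 + 6 = 4$)
$\frac{\left(\frac{X}{-10} + \frac{46}{n{\left(8,-5 \right)}}\right) + l{\left(8 \right)}}{69} = \frac{\left(\frac{13}{-10} + \frac{46}{4}\right) + \frac{3}{8}}{69} = \left(\left(13 \left(- \frac{1}{10}\right) + 46 \cdot \frac{1}{4}\right) + 3 \cdot \frac{1}{8}\right) \frac{1}{69} = \left(\left(- \frac{13}{10} + \frac{23}{2}\right) + \frac{3}{8}\right) \frac{1}{69} = \left(\frac{51}{5} + \frac{3}{8}\right) \frac{1}{69} = \frac{423}{40} \cdot \frac{1}{69} = \frac{141}{920}$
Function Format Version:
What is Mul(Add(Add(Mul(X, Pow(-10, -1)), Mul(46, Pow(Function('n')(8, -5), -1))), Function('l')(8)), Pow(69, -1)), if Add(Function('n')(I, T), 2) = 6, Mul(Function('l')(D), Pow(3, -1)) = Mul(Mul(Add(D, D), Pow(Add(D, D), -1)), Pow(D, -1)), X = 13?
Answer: Rational(141, 920) ≈ 0.15326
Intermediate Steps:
Function('l')(D) = Mul(3, Pow(D, -1)) (Function('l')(D) = Mul(3, Mul(Mul(Add(D, D), Pow(Add(D, D), -1)), Pow(D, -1))) = Mul(3, Mul(Mul(Mul(2, D), Pow(Mul(2, D), -1)), Pow(D, -1))) = Mul(3, Mul(Mul(Mul(2, D), Mul(Rational(1, 2), Pow(D, -1))), Pow(D, -1))) = Mul(3, Mul(1, Pow(D, -1))) = Mul(3, Pow(D, -1)))
Function('n')(I, T) = 4 (Function('n')(I, T) = Add(-2, 6) = 4)
Mul(Add(Add(Mul(X, Pow(-10, -1)), Mul(46, Pow(Function('n')(8, -5), -1))), Function('l')(8)), Pow(69, -1)) = Mul(Add(Add(Mul(13, Pow(-10, -1)), Mul(46, Pow(4, -1))), Mul(3, Pow(8, -1))), Pow(69, -1)) = Mul(Add(Add(Mul(13, Rational(-1, 10)), Mul(46, Rational(1, 4))), Mul(3, Rational(1, 8))), Rational(1, 69)) = Mul(Add(Add(Rational(-13, 10), Rational(23, 2)), Rational(3, 8)), Rational(1, 69)) = Mul(Add(Rational(51, 5), Rational(3, 8)), Rational(1, 69)) = Mul(Rational(423, 40), Rational(1, 69)) = Rational(141, 920)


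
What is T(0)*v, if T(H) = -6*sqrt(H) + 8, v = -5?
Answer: -40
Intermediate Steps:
T(H) = 8 - 6*sqrt(H)
T(0)*v = (8 - 6*sqrt(0))*(-5) = (8 - 6*0)*(-5) = (8 + 0)*(-5) = 8*(-5) = -40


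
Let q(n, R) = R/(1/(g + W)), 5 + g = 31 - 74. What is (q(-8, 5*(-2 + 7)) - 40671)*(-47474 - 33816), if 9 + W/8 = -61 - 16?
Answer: 4801881590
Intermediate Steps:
g = -48 (g = -5 + (31 - 74) = -5 - 43 = -48)
W = -688 (W = -72 + 8*(-61 - 16) = -72 + 8*(-77) = -72 - 616 = -688)
q(n, R) = -736*R (q(n, R) = R/(1/(-48 - 688)) = R/(1/(-736)) = R/(-1/736) = R*(-736) = -736*R)
(q(-8, 5*(-2 + 7)) - 40671)*(-47474 - 33816) = (-3680*(-2 + 7) - 40671)*(-47474 - 33816) = (-3680*5 - 40671)*(-81290) = (-736*25 - 40671)*(-81290) = (-18400 - 40671)*(-81290) = -59071*(-81290) = 4801881590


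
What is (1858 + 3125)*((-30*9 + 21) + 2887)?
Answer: 13145154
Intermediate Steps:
(1858 + 3125)*((-30*9 + 21) + 2887) = 4983*((-270 + 21) + 2887) = 4983*(-249 + 2887) = 4983*2638 = 13145154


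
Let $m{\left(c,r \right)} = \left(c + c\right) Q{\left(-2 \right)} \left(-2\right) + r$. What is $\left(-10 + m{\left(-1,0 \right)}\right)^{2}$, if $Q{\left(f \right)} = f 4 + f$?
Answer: $2500$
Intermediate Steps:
$Q{\left(f \right)} = 5 f$ ($Q{\left(f \right)} = 4 f + f = 5 f$)
$m{\left(c,r \right)} = r + 40 c$ ($m{\left(c,r \right)} = \left(c + c\right) 5 \left(-2\right) \left(-2\right) + r = 2 c \left(-10\right) \left(-2\right) + r = - 20 c \left(-2\right) + r = 40 c + r = r + 40 c$)
$\left(-10 + m{\left(-1,0 \right)}\right)^{2} = \left(-10 + \left(0 + 40 \left(-1\right)\right)\right)^{2} = \left(-10 + \left(0 - 40\right)\right)^{2} = \left(-10 - 40\right)^{2} = \left(-50\right)^{2} = 2500$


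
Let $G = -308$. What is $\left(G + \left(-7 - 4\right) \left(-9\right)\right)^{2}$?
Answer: $43681$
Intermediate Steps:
$\left(G + \left(-7 - 4\right) \left(-9\right)\right)^{2} = \left(-308 + \left(-7 - 4\right) \left(-9\right)\right)^{2} = \left(-308 - -99\right)^{2} = \left(-308 + 99\right)^{2} = \left(-209\right)^{2} = 43681$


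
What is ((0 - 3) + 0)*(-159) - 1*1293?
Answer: -816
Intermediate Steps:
((0 - 3) + 0)*(-159) - 1*1293 = (-3 + 0)*(-159) - 1293 = -3*(-159) - 1293 = 477 - 1293 = -816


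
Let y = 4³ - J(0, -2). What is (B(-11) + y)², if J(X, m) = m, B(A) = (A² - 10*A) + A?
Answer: 81796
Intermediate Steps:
B(A) = A² - 9*A
y = 66 (y = 4³ - 1*(-2) = 64 + 2 = 66)
(B(-11) + y)² = (-11*(-9 - 11) + 66)² = (-11*(-20) + 66)² = (220 + 66)² = 286² = 81796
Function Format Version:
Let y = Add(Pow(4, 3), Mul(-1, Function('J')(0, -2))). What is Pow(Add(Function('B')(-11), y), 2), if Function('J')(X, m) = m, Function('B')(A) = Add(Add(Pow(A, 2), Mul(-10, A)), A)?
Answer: 81796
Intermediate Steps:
Function('B')(A) = Add(Pow(A, 2), Mul(-9, A))
y = 66 (y = Add(Pow(4, 3), Mul(-1, -2)) = Add(64, 2) = 66)
Pow(Add(Function('B')(-11), y), 2) = Pow(Add(Mul(-11, Add(-9, -11)), 66), 2) = Pow(Add(Mul(-11, -20), 66), 2) = Pow(Add(220, 66), 2) = Pow(286, 2) = 81796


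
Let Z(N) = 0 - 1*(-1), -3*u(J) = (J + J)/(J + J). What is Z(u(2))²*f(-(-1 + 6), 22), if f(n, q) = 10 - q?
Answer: -12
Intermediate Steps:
u(J) = -⅓ (u(J) = -(J + J)/(3*(J + J)) = -2*J/(3*(2*J)) = -2*J*1/(2*J)/3 = -⅓*1 = -⅓)
Z(N) = 1 (Z(N) = 0 + 1 = 1)
Z(u(2))²*f(-(-1 + 6), 22) = 1²*(10 - 1*22) = 1*(10 - 22) = 1*(-12) = -12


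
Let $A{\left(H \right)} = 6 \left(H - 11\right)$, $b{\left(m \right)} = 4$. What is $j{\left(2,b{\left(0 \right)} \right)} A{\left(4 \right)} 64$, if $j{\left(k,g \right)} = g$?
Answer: $-10752$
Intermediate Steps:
$A{\left(H \right)} = -66 + 6 H$ ($A{\left(H \right)} = 6 \left(-11 + H\right) = -66 + 6 H$)
$j{\left(2,b{\left(0 \right)} \right)} A{\left(4 \right)} 64 = 4 \left(-66 + 6 \cdot 4\right) 64 = 4 \left(-66 + 24\right) 64 = 4 \left(-42\right) 64 = \left(-168\right) 64 = -10752$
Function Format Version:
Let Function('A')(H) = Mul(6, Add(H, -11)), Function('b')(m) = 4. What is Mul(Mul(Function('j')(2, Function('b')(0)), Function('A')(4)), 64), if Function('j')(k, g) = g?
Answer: -10752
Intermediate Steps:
Function('A')(H) = Add(-66, Mul(6, H)) (Function('A')(H) = Mul(6, Add(-11, H)) = Add(-66, Mul(6, H)))
Mul(Mul(Function('j')(2, Function('b')(0)), Function('A')(4)), 64) = Mul(Mul(4, Add(-66, Mul(6, 4))), 64) = Mul(Mul(4, Add(-66, 24)), 64) = Mul(Mul(4, -42), 64) = Mul(-168, 64) = -10752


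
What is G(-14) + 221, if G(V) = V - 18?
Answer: 189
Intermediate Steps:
G(V) = -18 + V
G(-14) + 221 = (-18 - 14) + 221 = -32 + 221 = 189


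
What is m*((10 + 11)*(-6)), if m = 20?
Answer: -2520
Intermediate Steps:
m*((10 + 11)*(-6)) = 20*((10 + 11)*(-6)) = 20*(21*(-6)) = 20*(-126) = -2520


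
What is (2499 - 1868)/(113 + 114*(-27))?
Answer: -631/2965 ≈ -0.21282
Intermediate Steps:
(2499 - 1868)/(113 + 114*(-27)) = 631/(113 - 3078) = 631/(-2965) = 631*(-1/2965) = -631/2965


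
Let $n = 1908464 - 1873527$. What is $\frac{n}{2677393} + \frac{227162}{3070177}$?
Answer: $\frac{715464722515}{8220070408561} \approx 0.087039$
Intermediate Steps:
$n = 34937$ ($n = 1908464 - 1873527 = 34937$)
$\frac{n}{2677393} + \frac{227162}{3070177} = \frac{34937}{2677393} + \frac{227162}{3070177} = \frac{715464722515}{8220070408561}$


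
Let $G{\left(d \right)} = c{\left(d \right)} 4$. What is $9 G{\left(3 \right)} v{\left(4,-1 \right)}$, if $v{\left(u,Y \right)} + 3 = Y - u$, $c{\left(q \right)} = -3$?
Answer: $864$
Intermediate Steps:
$G{\left(d \right)} = -12$ ($G{\left(d \right)} = \left(-3\right) 4 = -12$)
$v{\left(u,Y \right)} = -3 + Y - u$ ($v{\left(u,Y \right)} = -3 + \left(Y - u\right) = -3 + Y - u$)
$9 G{\left(3 \right)} v{\left(4,-1 \right)} = 9 \left(-12\right) \left(-3 - 1 - 4\right) = - 108 \left(-3 - 1 - 4\right) = \left(-108\right) \left(-8\right) = 864$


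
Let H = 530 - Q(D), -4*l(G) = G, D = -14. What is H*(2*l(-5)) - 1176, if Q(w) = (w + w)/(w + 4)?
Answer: 142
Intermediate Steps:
l(G) = -G/4
Q(w) = 2*w/(4 + w) (Q(w) = (2*w)/(4 + w) = 2*w/(4 + w))
H = 2636/5 (H = 530 - 2*(-14)/(4 - 14) = 530 - 2*(-14)/(-10) = 530 - 2*(-14)*(-1)/10 = 530 - 1*14/5 = 530 - 14/5 = 2636/5 ≈ 527.20)
H*(2*l(-5)) - 1176 = 2636*(2*(-1/4*(-5)))/5 - 1176 = 2636*(2*(5/4))/5 - 1176 = (2636/5)*(5/2) - 1176 = 1318 - 1176 = 142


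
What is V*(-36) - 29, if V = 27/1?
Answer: -1001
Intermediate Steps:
V = 27 (V = 27*1 = 27)
V*(-36) - 29 = 27*(-36) - 29 = -972 - 29 = -1001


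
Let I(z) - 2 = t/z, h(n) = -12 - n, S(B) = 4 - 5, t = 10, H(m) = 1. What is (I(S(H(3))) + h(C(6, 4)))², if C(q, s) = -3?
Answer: 289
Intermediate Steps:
S(B) = -1
I(z) = 2 + 10/z
(I(S(H(3))) + h(C(6, 4)))² = ((2 + 10/(-1)) + (-12 - 1*(-3)))² = ((2 + 10*(-1)) + (-12 + 3))² = ((2 - 10) - 9)² = (-8 - 9)² = (-17)² = 289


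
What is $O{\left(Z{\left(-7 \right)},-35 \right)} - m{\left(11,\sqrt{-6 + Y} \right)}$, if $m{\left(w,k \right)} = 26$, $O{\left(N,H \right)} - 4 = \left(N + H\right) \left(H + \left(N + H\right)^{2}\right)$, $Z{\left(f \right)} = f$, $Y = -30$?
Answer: $-72640$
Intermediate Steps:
$O{\left(N,H \right)} = 4 + \left(H + N\right) \left(H + \left(H + N\right)^{2}\right)$ ($O{\left(N,H \right)} = 4 + \left(N + H\right) \left(H + \left(N + H\right)^{2}\right) = 4 + \left(H + N\right) \left(H + \left(H + N\right)^{2}\right)$)
$O{\left(Z{\left(-7 \right)},-35 \right)} - m{\left(11,\sqrt{-6 + Y} \right)} = \left(4 + \left(-35\right)^{2} - -245 - 35 \left(-35 - 7\right)^{2} - 7 \left(-35 - 7\right)^{2}\right) - 26 = \left(4 + 1225 + 245 - 35 \left(-42\right)^{2} - 7 \left(-42\right)^{2}\right) - 26 = \left(4 + 1225 + 245 - 61740 - 12348\right) - 26 = -72614 - 26 = -72640$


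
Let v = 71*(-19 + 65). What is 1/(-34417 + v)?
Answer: -1/31151 ≈ -3.2102e-5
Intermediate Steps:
v = 3266 (v = 71*46 = 3266)
1/(-34417 + v) = 1/(-34417 + 3266) = 1/(-31151) = -1/31151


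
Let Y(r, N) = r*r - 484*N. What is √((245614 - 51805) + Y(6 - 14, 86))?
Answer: √152249 ≈ 390.19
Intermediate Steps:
Y(r, N) = r² - 484*N
√((245614 - 51805) + Y(6 - 14, 86)) = √((245614 - 51805) + ((6 - 14)² - 484*86)) = √(193809 + ((-8)² - 41624)) = √(193809 + (64 - 41624)) = √(193809 - 41560) = √152249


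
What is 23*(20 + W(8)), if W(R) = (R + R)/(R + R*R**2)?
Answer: 29946/65 ≈ 460.71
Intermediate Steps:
W(R) = 2*R/(R + R**3) (W(R) = (2*R)/(R + R**3) = 2*R/(R + R**3))
23*(20 + W(8)) = 23*(20 + 2/(1 + 8**2)) = 23*(20 + 2/(1 + 64)) = 23*(20 + 2/65) = 23*(1302/65) = 29946/65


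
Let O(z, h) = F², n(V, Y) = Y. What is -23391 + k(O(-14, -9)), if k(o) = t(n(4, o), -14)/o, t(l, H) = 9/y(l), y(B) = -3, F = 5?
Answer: -584778/25 ≈ -23391.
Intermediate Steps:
O(z, h) = 25 (O(z, h) = 5² = 25)
t(l, H) = -3 (t(l, H) = 9/(-3) = 9*(-⅓) = -3)
k(o) = -3/o
-23391 + k(O(-14, -9)) = -23391 - 3/25 = -584778/25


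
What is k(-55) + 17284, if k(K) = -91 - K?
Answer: 17248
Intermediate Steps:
k(-55) + 17284 = (-91 - 1*(-55)) + 17284 = (-91 + 55) + 17284 = -36 + 17284 = 17248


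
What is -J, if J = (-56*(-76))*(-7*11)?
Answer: 327712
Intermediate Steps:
J = -327712 (J = 4256*(-77) = -327712)
-J = -1*(-327712) = 327712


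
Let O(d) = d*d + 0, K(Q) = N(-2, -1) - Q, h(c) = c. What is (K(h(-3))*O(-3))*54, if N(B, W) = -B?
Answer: 2430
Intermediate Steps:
K(Q) = 2 - Q (K(Q) = -1*(-2) - Q = 2 - Q)
O(d) = d² (O(d) = d² + 0 = d²)
(K(h(-3))*O(-3))*54 = ((2 - 1*(-3))*(-3)²)*54 = ((2 + 3)*9)*54 = (5*9)*54 = 45*54 = 2430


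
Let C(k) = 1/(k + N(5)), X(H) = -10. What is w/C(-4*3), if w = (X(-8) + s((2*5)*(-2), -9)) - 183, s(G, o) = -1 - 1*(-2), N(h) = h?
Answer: 1344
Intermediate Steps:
s(G, o) = 1 (s(G, o) = -1 + 2 = 1)
C(k) = 1/(5 + k) (C(k) = 1/(k + 5) = 1/(5 + k))
w = -192 (w = (-10 + 1) - 183 = -9 - 183 = -192)
w/C(-4*3) = -192/(1/(5 - 4*3)) = -192/(1/(5 - 12)) = -192/(1/(-7)) = -192/(-⅐) = -192*(-7) = 1344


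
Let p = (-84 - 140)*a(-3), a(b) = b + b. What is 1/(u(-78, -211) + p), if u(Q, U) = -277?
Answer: 1/1067 ≈ 0.00093721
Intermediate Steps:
a(b) = 2*b
p = 1344 (p = (-84 - 140)*(2*(-3)) = -224*(-6) = 1344)
1/(u(-78, -211) + p) = 1/(-277 + 1344) = 1/1067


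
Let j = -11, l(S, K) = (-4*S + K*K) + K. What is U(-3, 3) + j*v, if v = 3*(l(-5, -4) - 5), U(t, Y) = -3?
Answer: -894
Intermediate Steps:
l(S, K) = K + K² - 4*S (l(S, K) = (-4*S + K²) + K = (K² - 4*S) + K = K + K² - 4*S)
v = 81 (v = 3*((-4 + (-4)² - 4*(-5)) - 5) = 3*((-4 + 16 + 20) - 5) = 3*(32 - 5) = 3*27 = 81)
U(-3, 3) + j*v = -3 - 11*81 = -3 - 891 = -894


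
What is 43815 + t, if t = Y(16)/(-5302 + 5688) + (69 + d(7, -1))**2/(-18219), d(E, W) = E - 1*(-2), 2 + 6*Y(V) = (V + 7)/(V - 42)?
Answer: 5340887413799/121897256 ≈ 43815.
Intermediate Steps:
Y(V) = -1/3 + (7 + V)/(6*(-42 + V)) (Y(V) = -1/3 + ((V + 7)/(V - 42))/6 = -1/3 + ((7 + V)/(-42 + V))/6 = -1/3 + (7 + V)/(6*(-42 + V)))
d(E, W) = 2 + E (d(E, W) = E + 2 = 2 + E)
t = -40857841/121897256 (t = ((91 - 1*16)/(6*(-42 + 16)))/(-5302 + 5688) + (69 + (2 + 7))**2/(-18219) = ((1/6)*(91 - 16)/(-26))/386 + (69 + 9)**2*(-1/18219) = ((1/6)*(-1/26)*75)*(1/386) + 78**2*(-1/18219) = -25/52*1/386 + 6084*(-1/18219) = -25/20072 - 2028/6073 = -40857841/121897256 ≈ -0.33518)
43815 + t = 43815 - 40857841/121897256 = 5340887413799/121897256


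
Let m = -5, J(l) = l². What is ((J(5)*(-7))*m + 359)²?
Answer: 1522756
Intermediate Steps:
((J(5)*(-7))*m + 359)² = ((5²*(-7))*(-5) + 359)² = ((25*(-7))*(-5) + 359)² = (-175*(-5) + 359)² = (875 + 359)² = 1234² = 1522756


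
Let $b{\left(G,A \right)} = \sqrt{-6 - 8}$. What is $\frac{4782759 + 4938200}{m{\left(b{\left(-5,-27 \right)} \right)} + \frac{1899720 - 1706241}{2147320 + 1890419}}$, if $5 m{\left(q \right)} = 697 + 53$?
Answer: $\frac{13083565090567}{201951443} \approx 64786.0$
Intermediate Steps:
$b{\left(G,A \right)} = i \sqrt{14}$ ($b{\left(G,A \right)} = \sqrt{-14} = i \sqrt{14}$)
$m{\left(q \right)} = 150$ ($m{\left(q \right)} = \frac{697 + 53}{5} = \frac{1}{5} \cdot 750 = 150$)
$\frac{4782759 + 4938200}{m{\left(b{\left(-5,-27 \right)} \right)} + \frac{1899720 - 1706241}{2147320 + 1890419}} = \frac{4782759 + 4938200}{150 + \frac{1899720 - 1706241}{2147320 + 1890419}} = \frac{9720959}{150 + \frac{193479}{4037739}} = \frac{9720959}{150 + 193479 \cdot \frac{1}{4037739}} = \frac{9720959}{150 + \frac{64493}{1345913}} = \frac{9720959}{\frac{201951443}{1345913}} = 9720959 \cdot \frac{1345913}{201951443} = \frac{13083565090567}{201951443}$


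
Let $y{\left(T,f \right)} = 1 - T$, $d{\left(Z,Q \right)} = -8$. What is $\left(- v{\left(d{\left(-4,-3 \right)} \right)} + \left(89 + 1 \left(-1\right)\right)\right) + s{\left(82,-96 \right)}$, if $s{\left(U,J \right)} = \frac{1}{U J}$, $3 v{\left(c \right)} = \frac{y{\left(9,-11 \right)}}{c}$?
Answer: $\frac{230037}{2624} \approx 87.667$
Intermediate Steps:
$v{\left(c \right)} = - \frac{8}{3 c}$ ($v{\left(c \right)} = \frac{\left(1 - 9\right) \frac{1}{c}}{3} = \frac{\left(-8\right) \frac{1}{c}}{3} = - \frac{8}{3 c}$)
$s{\left(U,J \right)} = \frac{1}{J U}$
$\left(- v{\left(d{\left(-4,-3 \right)} \right)} + \left(89 + 1 \left(-1\right)\right)\right) + s{\left(82,-96 \right)} = \left(- \frac{-8}{3 \left(-8\right)} + \left(89 + 1 \left(-1\right)\right)\right) + \frac{1}{\left(-96\right) 82} = \left(- \frac{\left(-8\right) \left(-1\right)}{3 \cdot 8} + \left(89 - 1\right)\right) - \frac{1}{7872} = \left(\left(-1\right) \frac{1}{3} + 88\right) - \frac{1}{7872} = \left(- \frac{1}{3} + 88\right) - \frac{1}{7872} = \frac{263}{3} - \frac{1}{7872} = \frac{230037}{2624}$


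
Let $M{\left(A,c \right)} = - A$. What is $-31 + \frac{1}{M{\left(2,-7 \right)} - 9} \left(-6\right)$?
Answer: $- \frac{335}{11} \approx -30.455$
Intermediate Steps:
$-31 + \frac{1}{M{\left(2,-7 \right)} - 9} \left(-6\right) = -31 + \frac{1}{\left(-1\right) 2 - 9} \left(-6\right) = -31 + \frac{1}{-2 - 9} \left(-6\right) = -31 + \frac{1}{-11} \left(-6\right) = -31 - - \frac{6}{11} = -31 + \frac{6}{11} = - \frac{335}{11}$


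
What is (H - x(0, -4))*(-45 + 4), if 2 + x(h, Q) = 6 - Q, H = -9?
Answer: 697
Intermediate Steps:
x(h, Q) = 4 - Q (x(h, Q) = -2 + (6 - Q) = 4 - Q)
(H - x(0, -4))*(-45 + 4) = (-9 - (4 - 1*(-4)))*(-45 + 4) = (-9 - (4 + 4))*(-41) = (-9 - 1*8)*(-41) = (-9 - 8)*(-41) = -17*(-41) = 697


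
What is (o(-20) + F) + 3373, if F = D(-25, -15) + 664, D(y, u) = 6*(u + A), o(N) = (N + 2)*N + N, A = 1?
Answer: 4293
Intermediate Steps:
o(N) = N + N*(2 + N) (o(N) = (2 + N)*N + N = N*(2 + N) + N = N + N*(2 + N))
D(y, u) = 6 + 6*u (D(y, u) = 6*(u + 1) = 6*(1 + u) = 6 + 6*u)
F = 580 (F = (6 + 6*(-15)) + 664 = (6 - 90) + 664 = -84 + 664 = 580)
(o(-20) + F) + 3373 = (-20*(3 - 20) + 580) + 3373 = (-20*(-17) + 580) + 3373 = (340 + 580) + 3373 = 920 + 3373 = 4293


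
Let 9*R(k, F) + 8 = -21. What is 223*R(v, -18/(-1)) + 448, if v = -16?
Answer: -2435/9 ≈ -270.56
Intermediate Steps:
R(k, F) = -29/9 (R(k, F) = -8/9 + (⅑)*(-21) = -8/9 - 7/3 = -29/9)
223*R(v, -18/(-1)) + 448 = 223*(-29/9) + 448 = -6467/9 + 448 = -2435/9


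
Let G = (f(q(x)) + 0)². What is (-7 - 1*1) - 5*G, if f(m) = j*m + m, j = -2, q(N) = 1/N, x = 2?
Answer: -37/4 ≈ -9.2500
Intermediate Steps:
f(m) = -m (f(m) = -2*m + m = -m)
G = ¼ (G = (-1/2 + 0)² = (-1*½ + 0)² = (-½ + 0)² = (-½)² = ¼ ≈ 0.25000)
(-7 - 1*1) - 5*G = (-7 - 1*1) - 5*¼ = (-7 - 1) - 5/4 = -8 - 5/4 = -37/4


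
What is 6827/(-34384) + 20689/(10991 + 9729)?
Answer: 318033/397565 ≈ 0.79995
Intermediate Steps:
6827/(-34384) + 20689/(10991 + 9729) = 6827*(-1/34384) + 20689/20720 = -6827/34384 + 20689*(1/20720) = -6827/34384 + 20689/20720 = 318033/397565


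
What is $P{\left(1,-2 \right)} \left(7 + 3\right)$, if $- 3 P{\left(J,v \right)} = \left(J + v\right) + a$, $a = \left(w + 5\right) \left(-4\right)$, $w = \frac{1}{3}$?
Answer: $\frac{670}{9} \approx 74.444$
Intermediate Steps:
$w = \frac{1}{3} \approx 0.33333$
$a = - \frac{64}{3}$ ($a = \left(\frac{1}{3} + 5\right) \left(-4\right) = \frac{16}{3} \left(-4\right) = - \frac{64}{3} \approx -21.333$)
$P{\left(J,v \right)} = \frac{64}{9} - \frac{J}{3} - \frac{v}{3}$ ($P{\left(J,v \right)} = - \frac{\left(J + v\right) - \frac{64}{3}}{3} = - \frac{- \frac{64}{3} + J + v}{3} = \frac{64}{9} - \frac{J}{3} - \frac{v}{3}$)
$P{\left(1,-2 \right)} \left(7 + 3\right) = \left(\frac{64}{9} - \frac{1}{3} - - \frac{2}{3}\right) \left(7 + 3\right) = \left(\frac{64}{9} - \frac{1}{3} + \frac{2}{3}\right) 10 = \frac{67}{9} \cdot 10 = \frac{670}{9}$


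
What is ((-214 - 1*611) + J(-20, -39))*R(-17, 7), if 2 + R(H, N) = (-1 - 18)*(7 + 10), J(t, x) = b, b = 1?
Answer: 267800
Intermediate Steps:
J(t, x) = 1
R(H, N) = -325 (R(H, N) = -2 + (-1 - 18)*(7 + 10) = -2 - 19*17 = -2 - 323 = -325)
((-214 - 1*611) + J(-20, -39))*R(-17, 7) = ((-214 - 1*611) + 1)*(-325) = ((-214 - 611) + 1)*(-325) = (-825 + 1)*(-325) = -824*(-325) = 267800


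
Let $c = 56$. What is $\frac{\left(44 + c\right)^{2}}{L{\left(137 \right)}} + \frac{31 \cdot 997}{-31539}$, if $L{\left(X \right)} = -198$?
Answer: $- \frac{53584931}{1040787} \approx -51.485$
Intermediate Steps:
$\frac{\left(44 + c\right)^{2}}{L{\left(137 \right)}} + \frac{31 \cdot 997}{-31539} = \frac{\left(44 + 56\right)^{2}}{-198} + \frac{31 \cdot 997}{-31539} = 100^{2} \left(- \frac{1}{198}\right) + 30907 \left(- \frac{1}{31539}\right) = 10000 \left(- \frac{1}{198}\right) - \frac{30907}{31539} = - \frac{5000}{99} - \frac{30907}{31539} = - \frac{53584931}{1040787}$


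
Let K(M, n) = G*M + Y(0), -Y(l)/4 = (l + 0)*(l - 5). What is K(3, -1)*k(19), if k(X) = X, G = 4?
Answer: 228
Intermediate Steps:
Y(l) = -4*l*(-5 + l) (Y(l) = -4*(l + 0)*(l - 5) = -4*l*(-5 + l))
K(M, n) = 4*M (K(M, n) = 4*M + 4*0*(5 - 1*0) = 4*M + 4*0*(5 + 0) = 4*M + 4*0*5 = 4*M + 0 = 4*M)
K(3, -1)*k(19) = (4*3)*19 = 12*19 = 228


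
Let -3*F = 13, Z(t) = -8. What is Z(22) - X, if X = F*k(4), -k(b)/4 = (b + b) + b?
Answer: -216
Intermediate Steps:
F = -13/3 (F = -⅓*13 = -13/3 ≈ -4.3333)
k(b) = -12*b (k(b) = -4*((b + b) + b) = -4*(2*b + b) = -12*b)
X = 208 (X = -(-52)*4 = -13/3*(-48) = 208)
Z(22) - X = -8 - 1*208 = -8 - 208 = -216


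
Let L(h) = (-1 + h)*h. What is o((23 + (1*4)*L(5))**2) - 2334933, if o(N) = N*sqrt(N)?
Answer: -1242206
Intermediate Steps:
L(h) = h*(-1 + h)
o(N) = N**(3/2)
o((23 + (1*4)*L(5))**2) - 2334933 = ((23 + (1*4)*(5*(-1 + 5)))**2)**(3/2) - 2334933 = ((23 + 4*(5*4))**2)**(3/2) - 2334933 = ((23 + 4*20)**2)**(3/2) - 2334933 = ((23 + 80)**2)**(3/2) - 2334933 = (103**2)**(3/2) - 2334933 = 10609**(3/2) - 2334933 = 1092727 - 2334933 = -1242206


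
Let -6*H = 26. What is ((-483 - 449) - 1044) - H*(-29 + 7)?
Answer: -6214/3 ≈ -2071.3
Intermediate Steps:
H = -13/3 (H = -1/6*26 = -13/3 ≈ -4.3333)
((-483 - 449) - 1044) - H*(-29 + 7) = ((-483 - 449) - 1044) - (-13)*(-29 + 7)/3 = (-932 - 1044) - (-13)*(-22)/3 = -1976 - 1*286/3 = -1976 - 286/3 = -6214/3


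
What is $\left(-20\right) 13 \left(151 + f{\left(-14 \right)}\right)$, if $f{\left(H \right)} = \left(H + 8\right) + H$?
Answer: $-34060$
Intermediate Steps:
$f{\left(H \right)} = 8 + 2 H$ ($f{\left(H \right)} = \left(8 + H\right) + H = 8 + 2 H$)
$\left(-20\right) 13 \left(151 + f{\left(-14 \right)}\right) = \left(-20\right) 13 \left(151 + \left(8 + 2 \left(-14\right)\right)\right) = - 260 \left(151 + \left(8 - 28\right)\right) = - 260 \left(151 - 20\right) = \left(-260\right) 131 = -34060$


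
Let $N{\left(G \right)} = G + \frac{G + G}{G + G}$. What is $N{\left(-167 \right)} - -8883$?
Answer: $8717$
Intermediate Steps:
$N{\left(G \right)} = 1 + G$ ($N{\left(G \right)} = G + \frac{2 G}{2 G} = G + 2 G \frac{1}{2 G} = G + 1 = 1 + G$)
$N{\left(-167 \right)} - -8883 = \left(1 - 167\right) - -8883 = -166 + 8883 = 8717$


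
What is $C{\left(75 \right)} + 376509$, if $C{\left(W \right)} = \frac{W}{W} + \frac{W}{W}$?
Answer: $376511$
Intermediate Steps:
$C{\left(W \right)} = 2$ ($C{\left(W \right)} = 1 + 1 = 2$)
$C{\left(75 \right)} + 376509 = 2 + 376509 = 376511$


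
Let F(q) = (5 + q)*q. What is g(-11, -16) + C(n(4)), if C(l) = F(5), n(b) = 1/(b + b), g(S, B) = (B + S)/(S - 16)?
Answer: 51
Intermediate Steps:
g(S, B) = (B + S)/(-16 + S)
n(b) = 1/(2*b)
F(q) = q*(5 + q)
C(l) = 50 (C(l) = 5*(5 + 5) = 5*10 = 50)
g(-11, -16) + C(n(4)) = (-16 - 11)/(-16 - 11) + 50 = -27/(-27) + 50 = -1/27*(-27) + 50 = 1 + 50 = 51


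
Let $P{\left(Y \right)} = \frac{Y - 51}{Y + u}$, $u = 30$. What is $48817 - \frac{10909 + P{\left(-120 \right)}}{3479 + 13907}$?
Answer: $\frac{8487214511}{173860} \approx 48816.0$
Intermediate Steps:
$P{\left(Y \right)} = \frac{-51 + Y}{30 + Y}$ ($P{\left(Y \right)} = \frac{Y - 51}{Y + 30} = \frac{-51 + Y}{30 + Y}$)
$48817 - \frac{10909 + P{\left(-120 \right)}}{3479 + 13907} = 48817 - \frac{10909 + \frac{-51 - 120}{30 - 120}}{3479 + 13907} = 48817 - \frac{10909 + \frac{1}{-90} \left(-171\right)}{17386} = 48817 - \left(10909 - - \frac{19}{10}\right) \frac{1}{17386} = 48817 - \left(10909 + \frac{19}{10}\right) \frac{1}{17386} = 48817 - \frac{109109}{10} \cdot \frac{1}{17386} = 48817 - \frac{109109}{173860} = \frac{8487214511}{173860}$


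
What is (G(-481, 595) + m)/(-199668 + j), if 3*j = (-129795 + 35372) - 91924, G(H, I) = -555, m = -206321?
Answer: 620628/785351 ≈ 0.79026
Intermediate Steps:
j = -186347/3 (j = ((-129795 + 35372) - 91924)/3 = (-94423 - 91924)/3 = (1/3)*(-186347) = -186347/3 ≈ -62116.)
(G(-481, 595) + m)/(-199668 + j) = (-555 - 206321)/(-199668 - 186347/3) = -206876/(-785351/3) = -206876*(-3/785351) = 620628/785351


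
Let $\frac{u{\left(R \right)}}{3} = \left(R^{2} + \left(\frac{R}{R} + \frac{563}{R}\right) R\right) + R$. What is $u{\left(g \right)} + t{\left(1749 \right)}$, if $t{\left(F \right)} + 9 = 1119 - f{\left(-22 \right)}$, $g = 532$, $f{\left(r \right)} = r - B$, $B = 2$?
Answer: $855087$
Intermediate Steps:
$f{\left(r \right)} = -2 + r$ ($f{\left(r \right)} = r - 2 = -2 + r$)
$u{\left(R \right)} = 3 R + 3 R^{2} + 3 R \left(1 + \frac{563}{R}\right)$ ($u{\left(R \right)} = 3 \left(\left(R^{2} + \left(\frac{R}{R} + \frac{563}{R}\right) R\right) + R\right) = 3 \left(\left(R^{2} + \left(1 + \frac{563}{R}\right) R\right) + R\right) = 3 \left(\left(R^{2} + R \left(1 + \frac{563}{R}\right)\right) + R\right) = 3 \left(R + R^{2} + R \left(1 + \frac{563}{R}\right)\right) = 3 R + 3 R^{2} + 3 R \left(1 + \frac{563}{R}\right)$)
$t{\left(F \right)} = 1134$ ($t{\left(F \right)} = -9 + \left(1119 - \left(-2 - 22\right)\right) = -9 + \left(1119 - -24\right) = -9 + \left(1119 + 24\right) = -9 + 1143 = 1134$)
$u{\left(g \right)} + t{\left(1749 \right)} = \left(1689 + 3 \cdot 532^{2} + 6 \cdot 532\right) + 1134 = \left(1689 + 3 \cdot 283024 + 3192\right) + 1134 = \left(1689 + 849072 + 3192\right) + 1134 = 853953 + 1134 = 855087$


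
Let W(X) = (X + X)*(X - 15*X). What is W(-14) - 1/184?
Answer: -1009793/184 ≈ -5488.0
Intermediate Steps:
W(X) = -28*X² (W(X) = (2*X)*(-14*X) = -28*X²)
W(-14) - 1/184 = -28*(-14)² - 1/184 = -28*196 - 1*1/184 = -5488 - 1/184 = -1009793/184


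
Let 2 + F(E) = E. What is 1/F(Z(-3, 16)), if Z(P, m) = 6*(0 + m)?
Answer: 1/94 ≈ 0.010638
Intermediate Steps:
Z(P, m) = 6*m
F(E) = -2 + E
1/F(Z(-3, 16)) = 1/(-2 + 6*16) = 1/(-2 + 96) = 1/94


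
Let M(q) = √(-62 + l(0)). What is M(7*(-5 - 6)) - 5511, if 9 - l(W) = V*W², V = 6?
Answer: -5511 + I*√53 ≈ -5511.0 + 7.2801*I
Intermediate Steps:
l(W) = 9 - 6*W²
M(q) = I*√53 (M(q) = √(-62 + (9 - 6*0²)) = √(-62 + (9 - 6*0)) = √(-62 + (9 + 0)) = √(-62 + 9) = √(-53) = I*√53)
M(7*(-5 - 6)) - 5511 = I*√53 - 5511 = -5511 + I*√53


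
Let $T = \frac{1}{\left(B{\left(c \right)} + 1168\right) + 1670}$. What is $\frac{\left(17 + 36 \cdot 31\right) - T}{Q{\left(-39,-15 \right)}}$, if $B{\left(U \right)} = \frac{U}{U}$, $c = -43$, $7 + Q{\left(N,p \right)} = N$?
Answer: $- \frac{1608293}{65297} \approx -24.63$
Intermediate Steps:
$Q{\left(N,p \right)} = -7 + N$
$B{\left(U \right)} = 1$
$T = \frac{1}{2839}$ ($T = \frac{1}{\left(1 + 1168\right) + 1670} = \frac{1}{1169 + 1670} = \frac{1}{2839} \approx 0.00035224$)
$\frac{\left(17 + 36 \cdot 31\right) - T}{Q{\left(-39,-15 \right)}} = \frac{\left(17 + 36 \cdot 31\right) - \frac{1}{2839}}{-7 - 39} = \frac{\left(17 + 1116\right) - \frac{1}{2839}}{-46} = \left(1133 - \frac{1}{2839}\right) \left(- \frac{1}{46}\right) = \frac{3216586}{2839} \left(- \frac{1}{46}\right) = - \frac{1608293}{65297}$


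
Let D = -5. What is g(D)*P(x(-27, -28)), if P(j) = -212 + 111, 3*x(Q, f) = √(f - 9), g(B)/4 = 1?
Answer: -404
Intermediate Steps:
g(B) = 4 (g(B) = 4*1 = 4)
x(Q, f) = √(-9 + f)/3 (x(Q, f) = √(f - 9)/3 = √(-9 + f)/3)
P(j) = -101
g(D)*P(x(-27, -28)) = 4*(-101) = -404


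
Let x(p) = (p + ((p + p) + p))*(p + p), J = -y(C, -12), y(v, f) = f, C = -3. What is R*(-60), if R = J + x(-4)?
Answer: -8400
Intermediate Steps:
J = 12 (J = -1*(-12) = 12)
x(p) = 8*p² (x(p) = (p + (2*p + p))*(2*p) = (p + 3*p)*(2*p) = (4*p)*(2*p) = 8*p²)
R = 140 (R = 12 + 8*(-4)² = 12 + 8*16 = 12 + 128 = 140)
R*(-60) = 140*(-60) = -8400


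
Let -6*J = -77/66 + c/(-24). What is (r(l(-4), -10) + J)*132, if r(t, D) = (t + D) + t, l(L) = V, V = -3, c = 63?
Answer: -24343/12 ≈ -2028.6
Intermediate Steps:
l(L) = -3
J = 91/144 (J = -(-77/66 + 63/(-24))/6 = -(-77*1/66 + 63*(-1/24))/6 = -(-7/6 - 21/8)/6 = -1/6*(-91/24) = 91/144 ≈ 0.63194)
r(t, D) = D + 2*t (r(t, D) = (D + t) + t = D + 2*t)
(r(l(-4), -10) + J)*132 = ((-10 + 2*(-3)) + 91/144)*132 = ((-10 - 6) + 91/144)*132 = (-16 + 91/144)*132 = -2213/144*132 = -24343/12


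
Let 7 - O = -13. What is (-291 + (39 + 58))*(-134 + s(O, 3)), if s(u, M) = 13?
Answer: 23474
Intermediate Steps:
O = 20 (O = 7 - 1*(-13) = 7 + 13 = 20)
(-291 + (39 + 58))*(-134 + s(O, 3)) = (-291 + (39 + 58))*(-134 + 13) = (-291 + 97)*(-121) = -194*(-121) = 23474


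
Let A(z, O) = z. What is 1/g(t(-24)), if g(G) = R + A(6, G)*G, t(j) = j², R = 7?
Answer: 1/3463 ≈ 0.00028877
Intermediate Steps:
g(G) = 7 + 6*G
1/g(t(-24)) = 1/(7 + 6*(-24)²) = 1/(7 + 6*576) = 1/(7 + 3456) = 1/3463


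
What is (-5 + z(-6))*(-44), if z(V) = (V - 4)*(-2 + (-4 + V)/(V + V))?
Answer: -880/3 ≈ -293.33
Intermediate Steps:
z(V) = (-4 + V)*(-2 + (-4 + V)/(2*V)) (z(V) = (-4 + V)*(-2 + (-4 + V)/((2*V))) = (-4 + V)*(-2 + (-4 + V)*(1/(2*V))) = (-4 + V)*(-2 + (-4 + V)/(2*V)))
(-5 + z(-6))*(-44) = (-5 + (4 + 8/(-6) - 3/2*(-6)))*(-44) = (-5 + (4 + 8*(-1/6) + 9))*(-44) = (-5 + (4 - 4/3 + 9))*(-44) = (-5 + 35/3)*(-44) = (20/3)*(-44) = -880/3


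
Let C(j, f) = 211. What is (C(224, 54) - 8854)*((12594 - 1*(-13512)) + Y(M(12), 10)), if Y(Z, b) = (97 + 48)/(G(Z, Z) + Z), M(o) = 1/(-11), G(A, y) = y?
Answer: -437482731/2 ≈ -2.1874e+8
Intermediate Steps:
M(o) = -1/11
Y(Z, b) = 145/(2*Z) (Y(Z, b) = (97 + 48)/(Z + Z) = 145/((2*Z)) = 145*(1/(2*Z)) = 145/(2*Z))
(C(224, 54) - 8854)*((12594 - 1*(-13512)) + Y(M(12), 10)) = (211 - 8854)*((12594 - 1*(-13512)) + 145/(2*(-1/11))) = -8643*((12594 + 13512) + (145/2)*(-11)) = -8643*(26106 - 1595/2) = -8643*50617/2 = -437482731/2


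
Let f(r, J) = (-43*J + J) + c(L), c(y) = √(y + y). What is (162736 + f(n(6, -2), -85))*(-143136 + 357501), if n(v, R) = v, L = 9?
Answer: 35650185690 + 643095*√2 ≈ 3.5651e+10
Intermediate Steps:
c(y) = √2*√y (c(y) = √(2*y) = √2*√y)
f(r, J) = -42*J + 3*√2 (f(r, J) = (-43*J + J) + √2*√9 = -42*J + √2*3 = -42*J + 3*√2)
(162736 + f(n(6, -2), -85))*(-143136 + 357501) = (162736 + (-42*(-85) + 3*√2))*(-143136 + 357501) = (162736 + (3570 + 3*√2))*214365 = (166306 + 3*√2)*214365 = 35650185690 + 643095*√2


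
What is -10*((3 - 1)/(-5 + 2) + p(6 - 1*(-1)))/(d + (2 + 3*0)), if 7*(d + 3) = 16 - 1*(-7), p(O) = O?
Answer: -665/24 ≈ -27.708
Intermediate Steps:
d = 2/7 (d = -3 + (16 - 1*(-7))/7 = -3 + (16 + 7)/7 = -3 + (1/7)*23 = -3 + 23/7 = 2/7 ≈ 0.28571)
-10*((3 - 1)/(-5 + 2) + p(6 - 1*(-1)))/(d + (2 + 3*0)) = -10*((3 - 1)/(-5 + 2) + (6 - 1*(-1)))/(2/7 + (2 + 3*0)) = -10*(2/(-3) + (6 + 1))/(2/7 + (2 + 0)) = -10*(2*(-1/3) + 7)/(2/7 + 2) = -10*(-2/3 + 7)/16/7 = -190*7/(3*16) = -10*133/48 = -665/24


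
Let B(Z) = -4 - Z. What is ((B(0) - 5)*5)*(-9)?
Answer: 405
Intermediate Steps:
((B(0) - 5)*5)*(-9) = (((-4 - 1*0) - 5)*5)*(-9) = (((-4 + 0) - 5)*5)*(-9) = ((-4 - 5)*5)*(-9) = -9*5*(-9) = -45*(-9) = 405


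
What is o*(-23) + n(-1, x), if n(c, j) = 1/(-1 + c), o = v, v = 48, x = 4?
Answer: -2209/2 ≈ -1104.5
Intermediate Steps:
o = 48
o*(-23) + n(-1, x) = 48*(-23) + 1/(-1 - 1) = -1104 + 1/(-2) = -1104 - ½ = -2209/2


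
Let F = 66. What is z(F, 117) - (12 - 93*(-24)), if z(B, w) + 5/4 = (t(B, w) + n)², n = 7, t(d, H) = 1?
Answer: -8725/4 ≈ -2181.3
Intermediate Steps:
z(B, w) = 251/4 (z(B, w) = -5/4 + (1 + 7)² = -5/4 + 8² = -5/4 + 64 = 251/4)
z(F, 117) - (12 - 93*(-24)) = 251/4 - (12 - 93*(-24)) = 251/4 - (12 + 2232) = 251/4 - 1*2244 = 251/4 - 2244 = -8725/4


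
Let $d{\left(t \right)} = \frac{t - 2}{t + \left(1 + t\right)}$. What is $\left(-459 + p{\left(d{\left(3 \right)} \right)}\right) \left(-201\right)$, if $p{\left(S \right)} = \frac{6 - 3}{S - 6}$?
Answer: $\frac{3786840}{41} \approx 92362.0$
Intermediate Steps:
$d{\left(t \right)} = \frac{-2 + t}{1 + 2 t}$
$p{\left(S \right)} = \frac{3}{-6 + S}$
$\left(-459 + p{\left(d{\left(3 \right)} \right)}\right) \left(-201\right) = \left(-459 + \frac{3}{-6 + \frac{-2 + 3}{1 + 2 \cdot 3}}\right) \left(-201\right) = \left(-459 + \frac{3}{-6 + \frac{1}{1 + 6} \cdot 1}\right) \left(-201\right) = \left(-459 + \frac{3}{-6 + \frac{1}{7} \cdot 1}\right) \left(-201\right) = \left(-459 + \frac{3}{-6 + \frac{1}{7}}\right) \left(-201\right) = \left(-459 + \frac{3}{- \frac{41}{7}}\right) \left(-201\right) = \left(-459 + 3 \left(- \frac{7}{41}\right)\right) \left(-201\right) = \left(-459 - \frac{21}{41}\right) \left(-201\right) = \left(- \frac{18840}{41}\right) \left(-201\right) = \frac{3786840}{41}$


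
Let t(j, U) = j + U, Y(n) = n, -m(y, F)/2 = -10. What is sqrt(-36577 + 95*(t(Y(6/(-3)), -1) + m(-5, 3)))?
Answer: I*sqrt(34962) ≈ 186.98*I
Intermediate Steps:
m(y, F) = 20 (m(y, F) = -2*(-10) = 20)
t(j, U) = U + j
sqrt(-36577 + 95*(t(Y(6/(-3)), -1) + m(-5, 3))) = sqrt(-36577 + 95*((-1 + 6/(-3)) + 20)) = sqrt(-36577 + 95*((-1 + 6*(-1/3)) + 20)) = sqrt(-36577 + 95*((-1 - 2) + 20)) = sqrt(-36577 + 95*(-3 + 20)) = sqrt(-36577 + 95*17) = sqrt(-36577 + 1615) = sqrt(-34962) = I*sqrt(34962)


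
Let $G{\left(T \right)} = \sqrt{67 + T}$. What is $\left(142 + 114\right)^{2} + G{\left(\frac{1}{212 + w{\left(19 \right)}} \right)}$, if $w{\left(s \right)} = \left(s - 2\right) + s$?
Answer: $65536 + \frac{\sqrt{1030254}}{124} \approx 65544.0$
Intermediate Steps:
$w{\left(s \right)} = -2 + 2 s$ ($w{\left(s \right)} = \left(-2 + s\right) + s = -2 + 2 s$)
$\left(142 + 114\right)^{2} + G{\left(\frac{1}{212 + w{\left(19 \right)}} \right)} = \left(142 + 114\right)^{2} + \sqrt{67 + \frac{1}{212 + \left(-2 + 2 \cdot 19\right)}} = 256^{2} + \sqrt{67 + \frac{1}{212 + \left(-2 + 38\right)}} = 65536 + \sqrt{67 + \frac{1}{212 + 36}} = 65536 + \sqrt{67 + \frac{1}{248}} = 65536 + \sqrt{\frac{16617}{248}} = 65536 + \frac{\sqrt{1030254}}{124}$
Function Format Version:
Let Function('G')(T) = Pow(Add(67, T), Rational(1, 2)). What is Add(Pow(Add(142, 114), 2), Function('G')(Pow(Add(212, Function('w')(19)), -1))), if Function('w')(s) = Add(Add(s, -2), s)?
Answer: Add(65536, Mul(Rational(1, 124), Pow(1030254, Rational(1, 2)))) ≈ 65544.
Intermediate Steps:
Function('w')(s) = Add(-2, Mul(2, s)) (Function('w')(s) = Add(Add(-2, s), s) = Add(-2, Mul(2, s)))
Add(Pow(Add(142, 114), 2), Function('G')(Pow(Add(212, Function('w')(19)), -1))) = Add(Pow(Add(142, 114), 2), Pow(Add(67, Pow(Add(212, Add(-2, Mul(2, 19))), -1)), Rational(1, 2))) = Add(Pow(256, 2), Pow(Add(67, Pow(Add(212, Add(-2, 38)), -1)), Rational(1, 2))) = Add(65536, Pow(Add(67, Pow(Add(212, 36), -1)), Rational(1, 2))) = Add(65536, Pow(Add(67, Pow(248, -1)), Rational(1, 2))) = Add(65536, Pow(Add(67, Rational(1, 248)), Rational(1, 2))) = Add(65536, Pow(Rational(16617, 248), Rational(1, 2))) = Add(65536, Mul(Rational(1, 124), Pow(1030254, Rational(1, 2))))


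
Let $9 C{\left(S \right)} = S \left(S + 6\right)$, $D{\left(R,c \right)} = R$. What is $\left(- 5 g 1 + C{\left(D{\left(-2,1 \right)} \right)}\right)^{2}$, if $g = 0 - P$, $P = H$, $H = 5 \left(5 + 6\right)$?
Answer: $\frac{6086089}{81} \approx 75137.0$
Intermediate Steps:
$H = 55$ ($H = 5 \cdot 11 = 55$)
$P = 55$
$C{\left(S \right)} = \frac{S \left(6 + S\right)}{9}$ ($C{\left(S \right)} = \frac{S \left(S + 6\right)}{9} = \frac{S \left(6 + S\right)}{9}$)
$g = -55$ ($g = 0 - 55 = -55$)
$\left(- 5 g 1 + C{\left(D{\left(-2,1 \right)} \right)}\right)^{2} = \left(\left(-5\right) \left(-55\right) 1 + \frac{1}{9} \left(-2\right) \left(6 - 2\right)\right)^{2} = \left(275 \cdot 1 + \frac{1}{9} \left(-2\right) 4\right)^{2} = \left(275 - \frac{8}{9}\right)^{2} = \left(\frac{2467}{9}\right)^{2} = \frac{6086089}{81}$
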